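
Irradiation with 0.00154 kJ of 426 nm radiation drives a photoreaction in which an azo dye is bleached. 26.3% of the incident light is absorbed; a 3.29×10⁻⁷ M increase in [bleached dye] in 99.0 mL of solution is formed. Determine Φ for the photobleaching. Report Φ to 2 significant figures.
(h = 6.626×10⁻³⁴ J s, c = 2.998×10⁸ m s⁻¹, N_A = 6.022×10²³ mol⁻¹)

Product: (3.29×10⁻⁷ M)(0.099 L) = 3.257×10⁻⁸ mol.
Photon energy at 426 nm: hc/λ = (6.626×10⁻³⁴)(2.998×10⁸)/(426×10⁻⁹) = 4.663×10⁻¹⁹ J.
Incident energy: 0.00154 kJ = 1.54 J.
Photons incident: 1.54 / 4.663×10⁻¹⁹ = 3.303×10¹⁸, i.e. 3.303×10¹⁸/6.022×10²³ = 5.485×10⁻⁶ mol.
Photons absorbed: 0.263 × 5.485×10⁻⁶ = 1.443×10⁻⁶ mol.
Φ = 3.257×10⁻⁸ mol / 1.443×10⁻⁶ mol photons = 0.023.

Φ = 0.023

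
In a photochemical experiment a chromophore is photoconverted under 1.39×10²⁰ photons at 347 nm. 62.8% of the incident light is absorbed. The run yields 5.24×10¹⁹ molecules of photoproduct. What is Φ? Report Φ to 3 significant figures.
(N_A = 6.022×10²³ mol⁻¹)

Φ = 0.600

Product: 5.24×10¹⁹ / 6.022×10²³ = 8.701×10⁻⁵ mol.
Moles of photons: 1.39×10²⁰ / 6.022×10²³ = 2.308×10⁻⁴ mol.
Photons absorbed: 0.628 × 2.308×10⁻⁴ = 1.449×10⁻⁴ mol.
Φ = 8.701×10⁻⁵ mol / 1.449×10⁻⁴ mol photons = 0.600.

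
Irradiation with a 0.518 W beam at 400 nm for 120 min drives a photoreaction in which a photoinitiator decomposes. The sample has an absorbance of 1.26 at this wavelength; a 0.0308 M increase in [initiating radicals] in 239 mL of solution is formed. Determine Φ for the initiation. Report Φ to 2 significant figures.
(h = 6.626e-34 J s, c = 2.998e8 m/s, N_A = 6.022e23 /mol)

Φ = 0.62

Product: (0.0308 M)(0.239 L) = 0.007361 mol.
Photon energy at 400 nm: hc/λ = (6.626e-34)(2.998e8)/(400e-9) = 4.966e-19 J.
Energy delivered: (0.518 W)(7200 s) = 3730 J.
Photons incident: 3730 / 4.966e-19 = 7.511e21, i.e. 7.511e21/6.022e23 = 0.01247 mol.
Fraction absorbed: 1 − 10^(−1.26) = 0.9450.
Photons absorbed: 0.9450 × 0.01247 = 0.01178 mol.
Φ = 0.007361 mol / 0.01178 mol photons = 0.62.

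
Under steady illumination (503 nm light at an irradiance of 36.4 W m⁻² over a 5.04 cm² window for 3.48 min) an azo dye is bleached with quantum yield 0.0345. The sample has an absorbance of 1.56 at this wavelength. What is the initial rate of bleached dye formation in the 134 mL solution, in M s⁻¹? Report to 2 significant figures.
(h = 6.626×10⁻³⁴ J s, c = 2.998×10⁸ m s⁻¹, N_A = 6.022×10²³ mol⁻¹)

Photon energy at 503 nm: hc/λ = (6.626×10⁻³⁴)(2.998×10⁸)/(503×10⁻⁹) = 3.949×10⁻¹⁹ J.
Energy delivered: (36.4 W m⁻²)(5.04×10⁻⁴ m²)(208.8 s) = 3.831 J.
Photons incident: 3.831 / 3.949×10⁻¹⁹ = 9.701×10¹⁸, i.e. 9.701×10¹⁸/6.022×10²³ = 1.611×10⁻⁵ mol.
Fraction absorbed: 1 − 10^(−1.56) = 0.9725.
Photons absorbed: 0.9725 × 1.611×10⁻⁵ = 1.567×10⁻⁵ mol.
Product formed: 0.0345 × 1.567×10⁻⁵ = 5.406×10⁻⁷ mol.
Rate: 5.406×10⁻⁷ mol / (208.8 s × 0.134 L) = 1.9×10⁻⁸ M s⁻¹.

1.9×10⁻⁸ M s⁻¹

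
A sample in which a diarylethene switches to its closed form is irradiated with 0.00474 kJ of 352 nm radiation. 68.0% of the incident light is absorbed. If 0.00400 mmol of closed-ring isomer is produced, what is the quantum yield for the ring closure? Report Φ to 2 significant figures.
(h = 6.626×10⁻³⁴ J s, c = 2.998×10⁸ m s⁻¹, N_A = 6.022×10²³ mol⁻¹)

Product: 0.00400 mmol = 4.00×10⁻⁶ mol.
Photon energy at 352 nm: hc/λ = (6.626×10⁻³⁴)(2.998×10⁸)/(352×10⁻⁹) = 5.643×10⁻¹⁹ J.
Incident energy: 0.00474 kJ = 4.74 J.
Photons incident: 4.74 / 5.643×10⁻¹⁹ = 8.400×10¹⁸, i.e. 8.400×10¹⁸/6.022×10²³ = 1.395×10⁻⁵ mol.
Photons absorbed: 0.680 × 1.395×10⁻⁵ = 9.486×10⁻⁶ mol.
Φ = 4.00×10⁻⁶ mol / 9.486×10⁻⁶ mol photons = 0.42.

Φ = 0.42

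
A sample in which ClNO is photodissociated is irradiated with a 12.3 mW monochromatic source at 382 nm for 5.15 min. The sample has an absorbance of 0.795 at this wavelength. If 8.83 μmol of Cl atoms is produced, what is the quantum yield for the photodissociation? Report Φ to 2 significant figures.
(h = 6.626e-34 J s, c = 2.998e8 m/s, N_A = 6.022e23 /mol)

Φ = 0.87

Product: 8.83 μmol = 8.83e-6 mol.
Photon energy at 382 nm: hc/λ = (6.626e-34)(2.998e8)/(382e-9) = 5.200e-19 J.
Energy delivered: (12.3 mW)(309 s) = 3.801 J.
Photons incident: 3.801 / 5.200e-19 = 7.310e18, i.e. 7.310e18/6.022e23 = 1.214e-5 mol.
Fraction absorbed: 1 − 10^(−0.795) = 0.8397.
Photons absorbed: 0.8397 × 1.214e-5 = 1.019e-5 mol.
Φ = 8.83e-6 mol / 1.019e-5 mol photons = 0.87.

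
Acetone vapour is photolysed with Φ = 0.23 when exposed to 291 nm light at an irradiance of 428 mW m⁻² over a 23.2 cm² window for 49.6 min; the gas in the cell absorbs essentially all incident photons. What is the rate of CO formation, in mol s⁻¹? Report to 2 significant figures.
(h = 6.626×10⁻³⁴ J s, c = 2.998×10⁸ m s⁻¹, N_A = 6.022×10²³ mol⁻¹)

5.6×10⁻¹⁰ mol s⁻¹

Photon energy at 291 nm: hc/λ = (6.626×10⁻³⁴)(2.998×10⁸)/(291×10⁻⁹) = 6.826×10⁻¹⁹ J.
Energy delivered: (428 mW m⁻²)(23.2×10⁻⁴ m²)(2976 s) = 2.955 J.
Photons incident: 2.955 / 6.826×10⁻¹⁹ = 4.329×10¹⁸, i.e. 4.329×10¹⁸/6.022×10²³ = 7.189×10⁻⁶ mol.
Product formed: 0.23 × 7.189×10⁻⁶ = 1.653×10⁻⁶ mol.
Rate: 1.653×10⁻⁶ / 2976 s = 5.6×10⁻¹⁰ mol s⁻¹.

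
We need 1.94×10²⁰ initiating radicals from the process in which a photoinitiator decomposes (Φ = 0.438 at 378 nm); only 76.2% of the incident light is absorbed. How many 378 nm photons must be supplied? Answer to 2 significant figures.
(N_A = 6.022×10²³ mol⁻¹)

Product: 1.94×10²⁰ / 6.022×10²³ = 3.222×10⁻⁴ mol.
Photons that must be absorbed: 3.222×10⁻⁴ / 0.438 = 7.356×10⁻⁴ mol.
Incident photons needed: 7.356×10⁻⁴ / 0.762 = 9.654×10⁻⁴ mol.
Photon count: 9.654×10⁻⁴ × 6.022×10²³ = 5.8×10²⁰.

5.8×10²⁰ photons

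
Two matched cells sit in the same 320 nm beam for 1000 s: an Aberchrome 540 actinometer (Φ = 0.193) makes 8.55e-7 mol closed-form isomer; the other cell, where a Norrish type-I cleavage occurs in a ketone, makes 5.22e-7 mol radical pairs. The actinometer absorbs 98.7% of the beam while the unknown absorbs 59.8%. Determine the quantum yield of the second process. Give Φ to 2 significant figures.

Φ = 0.19

Photons absorbed by the actinometer: 8.55e-7 / 0.193 = 4.430e-6 mol.
Incident flux: 4.430e-6 / 0.987 = 4.488e-6 einstein.
Absorbed by unknown: 0.598 × 4.488e-6 = 2.684e-6 mol.
Φ(unknown) = 5.22e-7 / 2.684e-6 = 0.19.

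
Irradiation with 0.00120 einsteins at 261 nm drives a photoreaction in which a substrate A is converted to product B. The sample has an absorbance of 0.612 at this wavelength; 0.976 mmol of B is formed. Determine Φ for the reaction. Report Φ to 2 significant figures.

Φ = 1.1

Product: 0.976 mmol = 9.76×10⁻⁴ mol.
Fraction absorbed: 1 − 10^(−0.612) = 0.7557.
Photons absorbed: 0.7557 × 0.00120 = 9.068×10⁻⁴ mol.
Φ = 9.76×10⁻⁴ mol / 9.068×10⁻⁴ mol photons = 1.1.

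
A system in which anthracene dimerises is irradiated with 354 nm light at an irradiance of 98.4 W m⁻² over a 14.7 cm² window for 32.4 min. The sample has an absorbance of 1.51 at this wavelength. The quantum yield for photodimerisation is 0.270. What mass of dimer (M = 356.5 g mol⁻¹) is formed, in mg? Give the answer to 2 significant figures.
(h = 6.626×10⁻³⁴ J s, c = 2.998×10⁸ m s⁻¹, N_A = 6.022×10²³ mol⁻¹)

Photon energy at 354 nm: hc/λ = (6.626×10⁻³⁴)(2.998×10⁸)/(354×10⁻⁹) = 5.612×10⁻¹⁹ J.
Energy delivered: (98.4 W m⁻²)(14.7×10⁻⁴ m²)(1944 s) = 281.2 J.
Photons incident: 281.2 / 5.612×10⁻¹⁹ = 5.011×10²⁰, i.e. 5.011×10²⁰/6.022×10²³ = 8.321×10⁻⁴ mol.
Fraction absorbed: 1 − 10^(−1.51) = 0.9691.
Photons absorbed: 0.9691 × 8.321×10⁻⁴ = 8.064×10⁻⁴ mol.
Product: Φ × n_abs = 0.270 × 8.064×10⁻⁴ = 2.177×10⁻⁴ mol.
Mass: 2.177×10⁻⁴ × 356.5 = 0.07761 g = 78 mg.

78 mg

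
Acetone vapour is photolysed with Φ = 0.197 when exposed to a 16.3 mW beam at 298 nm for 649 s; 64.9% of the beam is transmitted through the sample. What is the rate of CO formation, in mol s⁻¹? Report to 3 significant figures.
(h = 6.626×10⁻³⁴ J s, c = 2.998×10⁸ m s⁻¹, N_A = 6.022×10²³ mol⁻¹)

2.81×10⁻⁹ mol s⁻¹

Photon energy at 298 nm: hc/λ = (6.626×10⁻³⁴)(2.998×10⁸)/(298×10⁻⁹) = 6.666×10⁻¹⁹ J.
Energy delivered: (16.3 mW)(649 s) = 10.58 J.
Photons incident: 10.58 / 6.666×10⁻¹⁹ = 1.587×10¹⁹, i.e. 1.587×10¹⁹/6.022×10²³ = 2.635×10⁻⁵ mol.
Fraction absorbed: 1 − 64.9/100 = 0.3510.
Photons absorbed: 0.3510 × 2.635×10⁻⁵ = 9.249×10⁻⁶ mol.
Product formed: 0.197 × 9.249×10⁻⁶ = 1.822×10⁻⁶ mol.
Rate: 1.822×10⁻⁶ / 649 s = 2.81×10⁻⁹ mol s⁻¹.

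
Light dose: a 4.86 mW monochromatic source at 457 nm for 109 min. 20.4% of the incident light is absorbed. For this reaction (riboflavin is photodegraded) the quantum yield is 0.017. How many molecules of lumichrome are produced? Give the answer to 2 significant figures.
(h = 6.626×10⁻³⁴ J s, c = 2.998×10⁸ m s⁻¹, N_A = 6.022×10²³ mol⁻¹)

2.5×10¹⁷ molecules

Photon energy at 457 nm: hc/λ = (6.626×10⁻³⁴)(2.998×10⁸)/(457×10⁻⁹) = 4.347×10⁻¹⁹ J.
Energy delivered: (4.86 mW)(6540 s) = 31.78 J.
Photons incident: 31.78 / 4.347×10⁻¹⁹ = 7.311×10¹⁹, i.e. 7.311×10¹⁹/6.022×10²³ = 1.214×10⁻⁴ mol.
Photons absorbed: 0.204 × 1.214×10⁻⁴ = 2.477×10⁻⁵ mol.
Product: Φ × n_abs = 0.017 × 2.477×10⁻⁵ = 4.211×10⁻⁷ mol.
As a count: 4.211×10⁻⁷ × 6.022×10²³ = 2.5×10¹⁷.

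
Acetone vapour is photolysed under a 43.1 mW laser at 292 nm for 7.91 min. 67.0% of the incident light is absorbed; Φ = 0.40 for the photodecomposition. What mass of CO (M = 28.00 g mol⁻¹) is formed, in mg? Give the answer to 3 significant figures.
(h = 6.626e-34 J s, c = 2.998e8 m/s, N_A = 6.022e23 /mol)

Photon energy at 292 nm: hc/λ = (6.626e-34)(2.998e8)/(292e-9) = 6.803e-19 J.
Energy delivered: (43.1 mW)(474.6 s) = 20.46 J.
Photons incident: 20.46 / 6.803e-19 = 3.007e19, i.e. 3.007e19/6.022e23 = 4.993e-5 mol.
Photons absorbed: 0.670 × 4.993e-5 = 3.345e-5 mol.
Product: Φ × n_abs = 0.40 × 3.345e-5 = 1.338e-5 mol.
Mass: 1.338e-5 × 28.00 = 3.746e-4 g = 0.375 mg.

0.375 mg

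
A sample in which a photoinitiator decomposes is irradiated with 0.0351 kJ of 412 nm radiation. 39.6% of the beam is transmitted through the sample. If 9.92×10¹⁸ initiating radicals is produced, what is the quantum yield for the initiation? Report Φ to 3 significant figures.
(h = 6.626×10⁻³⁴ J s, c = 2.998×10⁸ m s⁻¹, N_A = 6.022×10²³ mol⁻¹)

Φ = 0.226

Product: 9.92×10¹⁸ / 6.022×10²³ = 1.647×10⁻⁵ mol.
Photon energy at 412 nm: hc/λ = (6.626×10⁻³⁴)(2.998×10⁸)/(412×10⁻⁹) = 4.822×10⁻¹⁹ J.
Incident energy: 0.0351 kJ = 35.1 J.
Photons incident: 35.1 / 4.822×10⁻¹⁹ = 7.279×10¹⁹, i.e. 7.279×10¹⁹/6.022×10²³ = 1.209×10⁻⁴ mol.
Fraction absorbed: 1 − 39.6/100 = 0.6040.
Photons absorbed: 0.6040 × 1.209×10⁻⁴ = 7.302×10⁻⁵ mol.
Φ = 1.647×10⁻⁵ mol / 7.302×10⁻⁵ mol photons = 0.226.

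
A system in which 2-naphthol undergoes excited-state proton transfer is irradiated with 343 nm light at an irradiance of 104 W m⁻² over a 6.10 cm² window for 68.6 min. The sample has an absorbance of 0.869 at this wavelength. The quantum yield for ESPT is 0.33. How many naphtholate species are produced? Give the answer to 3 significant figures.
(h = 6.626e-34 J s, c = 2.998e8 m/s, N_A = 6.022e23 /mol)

Photon energy at 343 nm: hc/λ = (6.626e-34)(2.998e8)/(343e-9) = 5.791e-19 J.
Energy delivered: (104 W m⁻²)(6.10e-4 m²)(4116 s) = 261.1 J.
Photons incident: 261.1 / 5.791e-19 = 4.509e20, i.e. 4.509e20/6.022e23 = 7.488e-4 mol.
Fraction absorbed: 1 − 10^(−0.869) = 0.8648.
Photons absorbed: 0.8648 × 7.488e-4 = 6.476e-4 mol.
Product: Φ × n_abs = 0.33 × 6.476e-4 = 2.137e-4 mol.
As a count: 2.137e-4 × 6.022e23 = 1.29e20.

1.29e20 species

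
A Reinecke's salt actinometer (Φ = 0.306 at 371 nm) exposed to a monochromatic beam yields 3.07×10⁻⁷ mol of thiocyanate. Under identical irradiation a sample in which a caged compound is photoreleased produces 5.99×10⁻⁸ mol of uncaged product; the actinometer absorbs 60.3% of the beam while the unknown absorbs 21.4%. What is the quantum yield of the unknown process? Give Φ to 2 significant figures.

Φ = 0.17

Photons absorbed by the actinometer: 3.07×10⁻⁷ / 0.306 = 1.003×10⁻⁶ mol.
Incident flux: 1.003×10⁻⁶ / 0.603 = 1.663×10⁻⁶ einstein.
Absorbed by unknown: 0.214 × 1.663×10⁻⁶ = 3.559×10⁻⁷ mol.
Φ(unknown) = 5.99×10⁻⁸ / 3.559×10⁻⁷ = 0.17.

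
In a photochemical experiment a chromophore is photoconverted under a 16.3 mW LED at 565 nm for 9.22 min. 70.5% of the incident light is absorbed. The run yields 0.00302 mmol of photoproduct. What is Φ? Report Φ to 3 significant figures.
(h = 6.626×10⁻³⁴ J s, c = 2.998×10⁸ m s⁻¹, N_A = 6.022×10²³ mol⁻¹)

Φ = 0.101

Product: 0.00302 mmol = 3.02×10⁻⁶ mol.
Photon energy at 565 nm: hc/λ = (6.626×10⁻³⁴)(2.998×10⁸)/(565×10⁻⁹) = 3.516×10⁻¹⁹ J.
Energy delivered: (16.3 mW)(553.2 s) = 9.017 J.
Photons incident: 9.017 / 3.516×10⁻¹⁹ = 2.565×10¹⁹, i.e. 2.565×10¹⁹/6.022×10²³ = 4.259×10⁻⁵ mol.
Photons absorbed: 0.705 × 4.259×10⁻⁵ = 3.003×10⁻⁵ mol.
Φ = 3.02×10⁻⁶ mol / 3.003×10⁻⁵ mol photons = 0.101.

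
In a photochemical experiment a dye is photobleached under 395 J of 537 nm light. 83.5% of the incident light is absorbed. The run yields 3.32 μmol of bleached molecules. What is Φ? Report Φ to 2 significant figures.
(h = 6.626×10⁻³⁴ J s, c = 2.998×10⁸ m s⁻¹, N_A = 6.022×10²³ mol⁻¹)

Φ = 0.0022

Product: 3.32 μmol = 3.32×10⁻⁶ mol.
Photon energy at 537 nm: hc/λ = (6.626×10⁻³⁴)(2.998×10⁸)/(537×10⁻⁹) = 3.699×10⁻¹⁹ J.
Photons incident: 395 / 3.699×10⁻¹⁹ = 1.068×10²¹, i.e. 1.068×10²¹/6.022×10²³ = 0.001773 mol.
Photons absorbed: 0.835 × 0.001773 = 0.001480 mol.
Φ = 3.32×10⁻⁶ mol / 0.001480 mol photons = 0.0022.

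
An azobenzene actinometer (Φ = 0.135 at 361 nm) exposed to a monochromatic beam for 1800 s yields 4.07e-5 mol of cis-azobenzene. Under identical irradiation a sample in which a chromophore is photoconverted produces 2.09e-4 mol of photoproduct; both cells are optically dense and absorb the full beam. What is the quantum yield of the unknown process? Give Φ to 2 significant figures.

Photons absorbed by the actinometer: 4.07e-5 / 0.135 = 3.015e-4 mol.
Φ(unknown) = 2.09e-4 / 3.015e-4 = 0.69.

Φ = 0.69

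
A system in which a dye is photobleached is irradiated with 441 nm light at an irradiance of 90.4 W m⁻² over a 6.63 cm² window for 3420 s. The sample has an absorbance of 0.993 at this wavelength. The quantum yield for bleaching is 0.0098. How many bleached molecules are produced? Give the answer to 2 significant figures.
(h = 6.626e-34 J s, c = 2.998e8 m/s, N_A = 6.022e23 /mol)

Photon energy at 441 nm: hc/λ = (6.626e-34)(2.998e8)/(441e-9) = 4.504e-19 J.
Energy delivered: (90.4 W m⁻²)(6.63e-4 m²)(3420 s) = 205.0 J.
Photons incident: 205.0 / 4.504e-19 = 4.552e20, i.e. 4.552e20/6.022e23 = 7.559e-4 mol.
Fraction absorbed: 1 − 10^(−0.993) = 0.8984.
Photons absorbed: 0.8984 × 7.559e-4 = 6.791e-4 mol.
Product: Φ × n_abs = 0.0098 × 6.791e-4 = 6.655e-6 mol.
As a count: 6.655e-6 × 6.022e23 = 4.0e18.

4.0e18 bleached molecules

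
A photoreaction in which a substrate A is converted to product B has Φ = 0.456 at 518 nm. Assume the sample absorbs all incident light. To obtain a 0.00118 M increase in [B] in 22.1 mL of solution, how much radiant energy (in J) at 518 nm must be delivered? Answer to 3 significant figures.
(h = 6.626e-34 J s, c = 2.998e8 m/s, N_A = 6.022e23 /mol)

Product: (0.00118 M)(0.0221 L) = 2.608e-5 mol.
Photons that must be absorbed: 2.608e-5 / 0.456 = 5.719e-5 mol.
Photon energy: hc/λ = 3.835e-19 J; per mole, 2.309e5 J mol⁻¹.
Energy required: 5.719e-5 × 2.309e5 = 13.2 J.

13.2 J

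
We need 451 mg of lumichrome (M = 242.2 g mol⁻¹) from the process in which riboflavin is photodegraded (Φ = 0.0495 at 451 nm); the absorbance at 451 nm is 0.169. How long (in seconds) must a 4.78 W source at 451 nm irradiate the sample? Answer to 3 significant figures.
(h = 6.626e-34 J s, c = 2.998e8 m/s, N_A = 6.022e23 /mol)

Product: 451 mg / 242.2 g mol⁻¹ = 0.001862 mol.
Photons that must be absorbed: 0.001862 / 0.0495 = 0.03762 mol.
Fraction absorbed: 1 − 10^(−0.169) = 0.3224.
Incident photons needed: 0.03762 / 0.3224 = 0.1167 mol.
Photon energy: hc/λ = 4.405e-19 J; per mole, 2.653e5 J mol⁻¹.
Energy required: 0.1167 × 2.653e5 = 3.096e4 J.
Time: 3.096e4 J / 4.78 W = 6480 s.

t ≈ 6480 s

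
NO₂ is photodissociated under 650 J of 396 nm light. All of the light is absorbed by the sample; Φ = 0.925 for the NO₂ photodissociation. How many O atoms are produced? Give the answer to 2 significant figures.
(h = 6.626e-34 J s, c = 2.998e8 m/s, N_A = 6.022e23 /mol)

1.2e21 atoms

Photon energy at 396 nm: hc/λ = (6.626e-34)(2.998e8)/(396e-9) = 5.016e-19 J.
Photons incident: 650 / 5.016e-19 = 1.296e21, i.e. 1.296e21/6.022e23 = 0.002152 mol.
Product: Φ × n_abs = 0.925 × 0.002152 = 0.001991 mol.
As a count: 0.001991 × 6.022e23 = 1.2e21.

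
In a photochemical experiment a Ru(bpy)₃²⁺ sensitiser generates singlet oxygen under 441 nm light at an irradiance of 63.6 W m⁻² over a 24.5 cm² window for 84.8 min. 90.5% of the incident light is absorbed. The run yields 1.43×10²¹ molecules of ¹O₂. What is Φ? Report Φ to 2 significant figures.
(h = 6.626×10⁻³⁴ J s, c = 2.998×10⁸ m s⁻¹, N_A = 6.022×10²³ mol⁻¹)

Product: 1.43×10²¹ / 6.022×10²³ = 0.002375 mol.
Photon energy at 441 nm: hc/λ = (6.626×10⁻³⁴)(2.998×10⁸)/(441×10⁻⁹) = 4.504×10⁻¹⁹ J.
Energy delivered: (63.6 W m⁻²)(24.5×10⁻⁴ m²)(5088 s) = 792.8 J.
Photons incident: 792.8 / 4.504×10⁻¹⁹ = 1.760×10²¹, i.e. 1.760×10²¹/6.022×10²³ = 0.002923 mol.
Photons absorbed: 0.905 × 0.002923 = 0.002645 mol.
Φ = 0.002375 mol / 0.002645 mol photons = 0.90.

Φ = 0.90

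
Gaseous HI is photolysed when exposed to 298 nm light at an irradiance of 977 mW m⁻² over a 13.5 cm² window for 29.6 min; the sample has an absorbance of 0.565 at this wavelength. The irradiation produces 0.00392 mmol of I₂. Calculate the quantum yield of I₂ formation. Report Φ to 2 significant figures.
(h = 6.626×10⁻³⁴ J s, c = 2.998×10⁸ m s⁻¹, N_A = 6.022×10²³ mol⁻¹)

Φ = 0.92

Product: 0.00392 mmol = 3.92×10⁻⁶ mol.
Photon energy at 298 nm: hc/λ = (6.626×10⁻³⁴)(2.998×10⁸)/(298×10⁻⁹) = 6.666×10⁻¹⁹ J.
Energy delivered: (977 mW m⁻²)(13.5×10⁻⁴ m²)(1776 s) = 2.342 J.
Photons incident: 2.342 / 6.666×10⁻¹⁹ = 3.513×10¹⁸, i.e. 3.513×10¹⁸/6.022×10²³ = 5.834×10⁻⁶ mol.
Fraction absorbed: 1 − 10^(−0.565) = 0.7277.
Photons absorbed: 0.7277 × 5.834×10⁻⁶ = 4.245×10⁻⁶ mol.
Φ = 3.92×10⁻⁶ mol / 4.245×10⁻⁶ mol photons = 0.92.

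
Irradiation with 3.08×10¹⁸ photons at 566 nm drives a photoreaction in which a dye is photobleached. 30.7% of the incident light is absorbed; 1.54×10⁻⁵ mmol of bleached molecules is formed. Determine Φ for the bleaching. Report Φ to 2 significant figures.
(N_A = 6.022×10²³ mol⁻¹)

Product: 1.54×10⁻⁵ mmol = 1.54×10⁻⁸ mol.
Moles of photons: 3.08×10¹⁸ / 6.022×10²³ = 5.115×10⁻⁶ mol.
Photons absorbed: 0.307 × 5.115×10⁻⁶ = 1.570×10⁻⁶ mol.
Φ = 1.54×10⁻⁸ mol / 1.570×10⁻⁶ mol photons = 0.0098.

Φ = 0.0098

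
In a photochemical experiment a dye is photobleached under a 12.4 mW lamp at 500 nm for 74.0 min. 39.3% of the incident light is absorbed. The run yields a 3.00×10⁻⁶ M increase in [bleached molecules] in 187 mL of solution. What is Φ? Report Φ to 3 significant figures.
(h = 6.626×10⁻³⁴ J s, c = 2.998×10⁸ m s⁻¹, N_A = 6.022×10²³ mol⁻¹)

Product: (3.00×10⁻⁶ M)(0.187 L) = 5.610×10⁻⁷ mol.
Photon energy at 500 nm: hc/λ = (6.626×10⁻³⁴)(2.998×10⁸)/(500×10⁻⁹) = 3.973×10⁻¹⁹ J.
Energy delivered: (12.4 mW)(4440 s) = 55.06 J.
Photons incident: 55.06 / 3.973×10⁻¹⁹ = 1.386×10²⁰, i.e. 1.386×10²⁰/6.022×10²³ = 2.302×10⁻⁴ mol.
Photons absorbed: 0.393 × 2.302×10⁻⁴ = 9.047×10⁻⁵ mol.
Φ = 5.610×10⁻⁷ mol / 9.047×10⁻⁵ mol photons = 0.00620.

Φ = 0.00620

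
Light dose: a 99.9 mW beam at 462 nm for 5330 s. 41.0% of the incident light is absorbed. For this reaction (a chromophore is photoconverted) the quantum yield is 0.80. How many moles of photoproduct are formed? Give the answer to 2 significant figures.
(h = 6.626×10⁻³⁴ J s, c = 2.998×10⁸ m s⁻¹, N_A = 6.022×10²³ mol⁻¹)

6.7×10⁻⁴ mol

Photon energy at 462 nm: hc/λ = (6.626×10⁻³⁴)(2.998×10⁸)/(462×10⁻⁹) = 4.300×10⁻¹⁹ J.
Energy delivered: (99.9 mW)(5330 s) = 532.5 J.
Photons incident: 532.5 / 4.300×10⁻¹⁹ = 1.238×10²¹, i.e. 1.238×10²¹/6.022×10²³ = 0.002056 mol.
Photons absorbed: 0.410 × 0.002056 = 8.430×10⁻⁴ mol.
Product: Φ × n_abs = 0.80 × 8.430×10⁻⁴ = 6.744×10⁻⁴ mol.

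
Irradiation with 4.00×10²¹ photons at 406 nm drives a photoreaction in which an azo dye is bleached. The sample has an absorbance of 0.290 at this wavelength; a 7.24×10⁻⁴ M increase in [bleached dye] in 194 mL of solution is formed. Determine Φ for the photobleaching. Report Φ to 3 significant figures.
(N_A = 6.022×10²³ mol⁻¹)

Φ = 0.0434

Product: (7.24×10⁻⁴ M)(0.194 L) = 1.405×10⁻⁴ mol.
Moles of photons: 4.00×10²¹ / 6.022×10²³ = 0.006642 mol.
Fraction absorbed: 1 − 10^(−0.290) = 0.4871.
Photons absorbed: 0.4871 × 0.006642 = 0.003235 mol.
Φ = 1.405×10⁻⁴ mol / 0.003235 mol photons = 0.0434.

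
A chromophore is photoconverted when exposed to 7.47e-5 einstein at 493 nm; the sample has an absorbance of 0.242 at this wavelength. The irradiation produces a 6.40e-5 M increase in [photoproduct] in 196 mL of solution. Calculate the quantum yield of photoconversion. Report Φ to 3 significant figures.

Product: (6.40e-5 M)(0.196 L) = 1.254e-5 mol.
Fraction absorbed: 1 − 10^(−0.242) = 0.4272.
Photons absorbed: 0.4272 × 7.47e-5 = 3.191e-5 mol.
Φ = 1.254e-5 mol / 3.191e-5 mol photons = 0.393.

Φ = 0.393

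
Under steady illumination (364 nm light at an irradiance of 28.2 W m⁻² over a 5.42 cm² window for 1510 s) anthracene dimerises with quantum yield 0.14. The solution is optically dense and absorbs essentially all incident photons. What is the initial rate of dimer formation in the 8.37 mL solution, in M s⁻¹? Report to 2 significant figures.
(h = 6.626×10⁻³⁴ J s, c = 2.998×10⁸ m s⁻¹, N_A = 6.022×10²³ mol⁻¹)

7.8×10⁻⁷ M s⁻¹

Photon energy at 364 nm: hc/λ = (6.626×10⁻³⁴)(2.998×10⁸)/(364×10⁻⁹) = 5.457×10⁻¹⁹ J.
Energy delivered: (28.2 W m⁻²)(5.42×10⁻⁴ m²)(1510 s) = 23.08 J.
Photons incident: 23.08 / 5.457×10⁻¹⁹ = 4.229×10¹⁹, i.e. 4.229×10¹⁹/6.022×10²³ = 7.023×10⁻⁵ mol.
Product formed: 0.14 × 7.023×10⁻⁵ = 9.832×10⁻⁶ mol.
Rate: 9.832×10⁻⁶ mol / (1510 s × 0.00837 L) = 7.8×10⁻⁷ M s⁻¹.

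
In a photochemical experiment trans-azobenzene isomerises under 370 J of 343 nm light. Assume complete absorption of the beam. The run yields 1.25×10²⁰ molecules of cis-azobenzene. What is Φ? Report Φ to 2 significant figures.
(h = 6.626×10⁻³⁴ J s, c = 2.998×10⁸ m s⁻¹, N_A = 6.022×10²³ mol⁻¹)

Product: 1.25×10²⁰ / 6.022×10²³ = 2.076×10⁻⁴ mol.
Photon energy at 343 nm: hc/λ = (6.626×10⁻³⁴)(2.998×10⁸)/(343×10⁻⁹) = 5.791×10⁻¹⁹ J.
Photons incident: 370 / 5.791×10⁻¹⁹ = 6.389×10²⁰, i.e. 6.389×10²⁰/6.022×10²³ = 0.001061 mol.
Φ = 2.076×10⁻⁴ mol / 0.001061 mol photons = 0.20.

Φ = 0.20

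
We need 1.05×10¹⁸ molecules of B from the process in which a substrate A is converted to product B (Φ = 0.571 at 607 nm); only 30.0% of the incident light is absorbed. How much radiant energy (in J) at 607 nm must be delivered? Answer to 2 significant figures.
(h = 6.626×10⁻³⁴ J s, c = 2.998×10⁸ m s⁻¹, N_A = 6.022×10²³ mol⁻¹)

Product: 1.05×10¹⁸ / 6.022×10²³ = 1.744×10⁻⁶ mol.
Photons that must be absorbed: 1.744×10⁻⁶ / 0.571 = 3.054×10⁻⁶ mol.
Incident photons needed: 3.054×10⁻⁶ / 0.300 = 1.018×10⁻⁵ mol.
Photon energy: hc/λ = 3.273×10⁻¹⁹ J; per mole, 1.971×10⁵ J mol⁻¹.
Energy required: 1.018×10⁻⁵ × 1.971×10⁵ = 2.0 J.

2.0 J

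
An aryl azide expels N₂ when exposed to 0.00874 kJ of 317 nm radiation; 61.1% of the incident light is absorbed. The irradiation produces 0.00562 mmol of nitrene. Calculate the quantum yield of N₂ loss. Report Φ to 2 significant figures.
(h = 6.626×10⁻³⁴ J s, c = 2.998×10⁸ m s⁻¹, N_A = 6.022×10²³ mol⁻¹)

Φ = 0.40

Product: 0.00562 mmol = 5.62×10⁻⁶ mol.
Photon energy at 317 nm: hc/λ = (6.626×10⁻³⁴)(2.998×10⁸)/(317×10⁻⁹) = 6.266×10⁻¹⁹ J.
Incident energy: 0.00874 kJ = 8.74 J.
Photons incident: 8.74 / 6.266×10⁻¹⁹ = 1.395×10¹⁹, i.e. 1.395×10¹⁹/6.022×10²³ = 2.317×10⁻⁵ mol.
Photons absorbed: 0.611 × 2.317×10⁻⁵ = 1.416×10⁻⁵ mol.
Φ = 5.62×10⁻⁶ mol / 1.416×10⁻⁵ mol photons = 0.40.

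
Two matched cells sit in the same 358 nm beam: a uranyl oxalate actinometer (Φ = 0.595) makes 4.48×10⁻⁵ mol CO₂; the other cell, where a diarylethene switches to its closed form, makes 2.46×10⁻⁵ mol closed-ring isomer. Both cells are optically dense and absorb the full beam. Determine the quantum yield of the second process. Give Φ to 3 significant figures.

Photons absorbed by the actinometer: 4.48×10⁻⁵ / 0.595 = 7.529×10⁻⁵ mol.
Φ(unknown) = 2.46×10⁻⁵ / 7.529×10⁻⁵ = 0.327.

Φ = 0.327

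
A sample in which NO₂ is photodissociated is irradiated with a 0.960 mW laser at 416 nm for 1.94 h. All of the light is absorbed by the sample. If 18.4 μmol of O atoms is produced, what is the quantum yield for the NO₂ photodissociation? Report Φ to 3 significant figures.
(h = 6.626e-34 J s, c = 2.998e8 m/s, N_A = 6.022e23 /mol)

Product: 18.4 μmol = 1.84e-5 mol.
Photon energy at 416 nm: hc/λ = (6.626e-34)(2.998e8)/(416e-9) = 4.775e-19 J.
Energy delivered: (0.960 mW)(6984 s) = 6.705 J.
Photons incident: 6.705 / 4.775e-19 = 1.404e19, i.e. 1.404e19/6.022e23 = 2.331e-5 mol.
Φ = 1.84e-5 mol / 2.331e-5 mol photons = 0.789.

Φ = 0.789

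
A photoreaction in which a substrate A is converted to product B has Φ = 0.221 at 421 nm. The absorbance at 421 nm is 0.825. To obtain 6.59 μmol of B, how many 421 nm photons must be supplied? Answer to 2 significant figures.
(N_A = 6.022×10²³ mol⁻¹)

2.1×10¹⁹ photons

Product: 6.59 μmol = 6.59×10⁻⁶ mol.
Photons that must be absorbed: 6.59×10⁻⁶ / 0.221 = 2.982×10⁻⁵ mol.
Fraction absorbed: 1 − 10^(−0.825) = 0.8504.
Incident photons needed: 2.982×10⁻⁵ / 0.8504 = 3.507×10⁻⁵ mol.
Photon count: 3.507×10⁻⁵ × 6.022×10²³ = 2.1×10¹⁹.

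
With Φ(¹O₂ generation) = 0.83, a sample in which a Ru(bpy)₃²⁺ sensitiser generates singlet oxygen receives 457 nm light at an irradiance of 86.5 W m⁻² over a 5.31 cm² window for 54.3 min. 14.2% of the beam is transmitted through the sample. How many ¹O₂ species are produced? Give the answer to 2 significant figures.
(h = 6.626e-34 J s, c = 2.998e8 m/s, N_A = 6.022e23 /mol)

Photon energy at 457 nm: hc/λ = (6.626e-34)(2.998e8)/(457e-9) = 4.347e-19 J.
Energy delivered: (86.5 W m⁻²)(5.31e-4 m²)(3258 s) = 149.6 J.
Photons incident: 149.6 / 4.347e-19 = 3.441e20, i.e. 3.441e20/6.022e23 = 5.714e-4 mol.
Fraction absorbed: 1 − 14.2/100 = 0.8580.
Photons absorbed: 0.8580 × 5.714e-4 = 4.903e-4 mol.
Product: Φ × n_abs = 0.83 × 4.903e-4 = 4.069e-4 mol.
As a count: 4.069e-4 × 6.022e23 = 2.5e20.

2.5e20 species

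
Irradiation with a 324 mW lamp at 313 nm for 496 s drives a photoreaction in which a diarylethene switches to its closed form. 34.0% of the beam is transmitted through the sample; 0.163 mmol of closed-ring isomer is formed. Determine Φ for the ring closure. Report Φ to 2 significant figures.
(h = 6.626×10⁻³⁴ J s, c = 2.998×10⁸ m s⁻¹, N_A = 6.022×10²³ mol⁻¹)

Product: 0.163 mmol = 1.63×10⁻⁴ mol.
Photon energy at 313 nm: hc/λ = (6.626×10⁻³⁴)(2.998×10⁸)/(313×10⁻⁹) = 6.347×10⁻¹⁹ J.
Energy delivered: (324 mW)(496 s) = 160.7 J.
Photons incident: 160.7 / 6.347×10⁻¹⁹ = 2.532×10²⁰, i.e. 2.532×10²⁰/6.022×10²³ = 4.205×10⁻⁴ mol.
Fraction absorbed: 1 − 34.0/100 = 0.6600.
Photons absorbed: 0.6600 × 4.205×10⁻⁴ = 2.775×10⁻⁴ mol.
Φ = 1.63×10⁻⁴ mol / 2.775×10⁻⁴ mol photons = 0.59.

Φ = 0.59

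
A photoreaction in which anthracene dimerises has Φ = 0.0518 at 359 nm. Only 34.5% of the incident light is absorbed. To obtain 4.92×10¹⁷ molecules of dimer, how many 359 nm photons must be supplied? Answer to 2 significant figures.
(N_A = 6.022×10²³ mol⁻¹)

2.8×10¹⁹ photons

Product: 4.92×10¹⁷ / 6.022×10²³ = 8.170×10⁻⁷ mol.
Photons that must be absorbed: 8.170×10⁻⁷ / 0.0518 = 1.577×10⁻⁵ mol.
Incident photons needed: 1.577×10⁻⁵ / 0.345 = 4.571×10⁻⁵ mol.
Photon count: 4.571×10⁻⁵ × 6.022×10²³ = 2.8×10¹⁹.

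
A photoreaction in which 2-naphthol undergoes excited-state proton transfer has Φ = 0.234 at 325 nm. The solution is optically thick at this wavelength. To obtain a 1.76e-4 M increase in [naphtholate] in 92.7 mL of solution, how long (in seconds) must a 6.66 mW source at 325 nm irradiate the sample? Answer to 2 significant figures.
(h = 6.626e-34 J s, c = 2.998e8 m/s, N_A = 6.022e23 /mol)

t ≈ 3900 s

Product: (1.76e-4 M)(0.0927 L) = 1.632e-5 mol.
Photons that must be absorbed: 1.632e-5 / 0.234 = 6.974e-5 mol.
Photon energy: hc/λ = 6.112e-19 J; per mole, 3.681e5 J mol⁻¹.
Energy required: 6.974e-5 × 3.681e5 = 25.67 J.
Time: 25.67 J / 0.00666 W = 3900 s.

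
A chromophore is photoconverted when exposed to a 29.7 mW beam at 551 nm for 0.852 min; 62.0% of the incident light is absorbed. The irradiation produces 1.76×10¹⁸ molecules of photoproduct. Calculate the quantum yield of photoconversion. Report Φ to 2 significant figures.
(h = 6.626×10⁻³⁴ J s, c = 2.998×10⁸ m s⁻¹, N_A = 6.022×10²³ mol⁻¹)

Φ = 0.67

Product: 1.76×10¹⁸ / 6.022×10²³ = 2.923×10⁻⁶ mol.
Photon energy at 551 nm: hc/λ = (6.626×10⁻³⁴)(2.998×10⁸)/(551×10⁻⁹) = 3.605×10⁻¹⁹ J.
Energy delivered: (29.7 mW)(51.12 s) = 1.518 J.
Photons incident: 1.518 / 3.605×10⁻¹⁹ = 4.211×10¹⁸, i.e. 4.211×10¹⁸/6.022×10²³ = 6.993×10⁻⁶ mol.
Photons absorbed: 0.620 × 6.993×10⁻⁶ = 4.336×10⁻⁶ mol.
Φ = 2.923×10⁻⁶ mol / 4.336×10⁻⁶ mol photons = 0.67.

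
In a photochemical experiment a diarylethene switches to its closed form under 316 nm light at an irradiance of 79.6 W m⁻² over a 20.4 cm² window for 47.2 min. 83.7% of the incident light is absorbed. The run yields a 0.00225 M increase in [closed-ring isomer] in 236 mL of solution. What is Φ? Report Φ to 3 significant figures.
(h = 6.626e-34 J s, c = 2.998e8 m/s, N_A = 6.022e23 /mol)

Φ = 0.522

Product: (0.00225 M)(0.236 L) = 5.310e-4 mol.
Photon energy at 316 nm: hc/λ = (6.626e-34)(2.998e8)/(316e-9) = 6.286e-19 J.
Energy delivered: (79.6 W m⁻²)(20.4e-4 m²)(2832 s) = 459.9 J.
Photons incident: 459.9 / 6.286e-19 = 7.316e20, i.e. 7.316e20/6.022e23 = 0.001215 mol.
Photons absorbed: 0.837 × 0.001215 = 0.001017 mol.
Φ = 5.310e-4 mol / 0.001017 mol photons = 0.522.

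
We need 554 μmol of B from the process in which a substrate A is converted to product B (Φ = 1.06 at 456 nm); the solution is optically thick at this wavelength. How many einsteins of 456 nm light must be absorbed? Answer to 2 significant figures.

Product: 554 μmol = 5.54×10⁻⁴ mol.
Photons that must be absorbed: 5.54×10⁻⁴ / 1.06 = 5.226×10⁻⁴ mol.

5.2×10⁻⁴ einstein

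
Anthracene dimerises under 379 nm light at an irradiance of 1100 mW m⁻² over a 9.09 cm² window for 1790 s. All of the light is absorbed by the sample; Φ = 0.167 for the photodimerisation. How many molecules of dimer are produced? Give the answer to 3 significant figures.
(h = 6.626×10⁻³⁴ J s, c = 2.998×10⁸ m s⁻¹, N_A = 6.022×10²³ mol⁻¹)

Photon energy at 379 nm: hc/λ = (6.626×10⁻³⁴)(2.998×10⁸)/(379×10⁻⁹) = 5.241×10⁻¹⁹ J.
Energy delivered: (1100 mW m⁻²)(9.09×10⁻⁴ m²)(1790 s) = 1.790 J.
Photons incident: 1.790 / 5.241×10⁻¹⁹ = 3.415×10¹⁸, i.e. 3.415×10¹⁸/6.022×10²³ = 5.671×10⁻⁶ mol.
Product: Φ × n_abs = 0.167 × 5.671×10⁻⁶ = 9.471×10⁻⁷ mol.
As a count: 9.471×10⁻⁷ × 6.022×10²³ = 5.70×10¹⁷.

5.70×10¹⁷ molecules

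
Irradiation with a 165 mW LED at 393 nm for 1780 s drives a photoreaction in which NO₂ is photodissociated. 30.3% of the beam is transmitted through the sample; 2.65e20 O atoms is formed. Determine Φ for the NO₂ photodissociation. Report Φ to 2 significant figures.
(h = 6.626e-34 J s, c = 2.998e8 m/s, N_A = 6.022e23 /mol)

Product: 2.65e20 / 6.022e23 = 4.401e-4 mol.
Photon energy at 393 nm: hc/λ = (6.626e-34)(2.998e8)/(393e-9) = 5.055e-19 J.
Energy delivered: (165 mW)(1780 s) = 293.7 J.
Photons incident: 293.7 / 5.055e-19 = 5.810e20, i.e. 5.810e20/6.022e23 = 9.648e-4 mol.
Fraction absorbed: 1 − 30.3/100 = 0.6970.
Photons absorbed: 0.6970 × 9.648e-4 = 6.725e-4 mol.
Φ = 4.401e-4 mol / 6.725e-4 mol photons = 0.65.

Φ = 0.65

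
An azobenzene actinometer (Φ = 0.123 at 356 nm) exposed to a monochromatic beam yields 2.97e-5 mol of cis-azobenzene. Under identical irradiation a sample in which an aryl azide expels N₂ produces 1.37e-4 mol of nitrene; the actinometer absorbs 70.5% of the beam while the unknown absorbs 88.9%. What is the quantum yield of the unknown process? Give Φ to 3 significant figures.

Φ = 0.450

Photons absorbed by the actinometer: 2.97e-5 / 0.123 = 2.415e-4 mol.
Incident flux: 2.415e-4 / 0.705 = 3.426e-4 einstein.
Absorbed by unknown: 0.889 × 3.426e-4 = 3.046e-4 mol.
Φ(unknown) = 1.37e-4 / 3.046e-4 = 0.450.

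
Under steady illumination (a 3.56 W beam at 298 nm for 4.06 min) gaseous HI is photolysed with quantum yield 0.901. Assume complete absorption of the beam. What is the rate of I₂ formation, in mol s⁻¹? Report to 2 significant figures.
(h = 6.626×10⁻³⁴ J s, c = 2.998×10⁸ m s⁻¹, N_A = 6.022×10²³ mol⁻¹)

8.0×10⁻⁶ mol s⁻¹

Photon energy at 298 nm: hc/λ = (6.626×10⁻³⁴)(2.998×10⁸)/(298×10⁻⁹) = 6.666×10⁻¹⁹ J.
Energy delivered: (3.56 W)(243.6 s) = 867.2 J.
Photons incident: 867.2 / 6.666×10⁻¹⁹ = 1.301×10²¹, i.e. 1.301×10²¹/6.022×10²³ = 0.002160 mol.
Product formed: 0.901 × 0.002160 = 0.001946 mol.
Rate: 0.001946 / 243.6 s = 8.0×10⁻⁶ mol s⁻¹.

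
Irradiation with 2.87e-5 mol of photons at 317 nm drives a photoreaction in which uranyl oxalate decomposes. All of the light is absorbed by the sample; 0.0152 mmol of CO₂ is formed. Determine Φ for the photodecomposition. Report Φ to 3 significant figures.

Φ = 0.530

Product: 0.0152 mmol = 1.52e-5 mol.
Φ = 1.52e-5 mol / 2.87e-5 mol photons = 0.530.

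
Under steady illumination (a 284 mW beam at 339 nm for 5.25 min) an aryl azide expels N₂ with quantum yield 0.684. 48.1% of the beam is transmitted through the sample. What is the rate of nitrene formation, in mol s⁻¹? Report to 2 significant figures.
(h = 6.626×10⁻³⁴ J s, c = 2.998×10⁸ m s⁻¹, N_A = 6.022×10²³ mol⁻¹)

Photon energy at 339 nm: hc/λ = (6.626×10⁻³⁴)(2.998×10⁸)/(339×10⁻⁹) = 5.860×10⁻¹⁹ J.
Energy delivered: (284 mW)(315 s) = 89.46 J.
Photons incident: 89.46 / 5.860×10⁻¹⁹ = 1.527×10²⁰, i.e. 1.527×10²⁰/6.022×10²³ = 2.536×10⁻⁴ mol.
Fraction absorbed: 1 − 48.1/100 = 0.5190.
Photons absorbed: 0.5190 × 2.536×10⁻⁴ = 1.316×10⁻⁴ mol.
Product formed: 0.684 × 1.316×10⁻⁴ = 9.001×10⁻⁵ mol.
Rate: 9.001×10⁻⁵ / 315 s = 2.9×10⁻⁷ mol s⁻¹.

2.9×10⁻⁷ mol s⁻¹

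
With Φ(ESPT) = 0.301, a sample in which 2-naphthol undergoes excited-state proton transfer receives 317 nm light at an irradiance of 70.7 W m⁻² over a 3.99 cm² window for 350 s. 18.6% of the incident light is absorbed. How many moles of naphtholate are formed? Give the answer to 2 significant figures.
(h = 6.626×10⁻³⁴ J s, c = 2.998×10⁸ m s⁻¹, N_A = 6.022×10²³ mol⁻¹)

1.5×10⁻⁶ mol

Photon energy at 317 nm: hc/λ = (6.626×10⁻³⁴)(2.998×10⁸)/(317×10⁻⁹) = 6.266×10⁻¹⁹ J.
Energy delivered: (70.7 W m⁻²)(3.99×10⁻⁴ m²)(350 s) = 9.873 J.
Photons incident: 9.873 / 6.266×10⁻¹⁹ = 1.576×10¹⁹, i.e. 1.576×10¹⁹/6.022×10²³ = 2.617×10⁻⁵ mol.
Photons absorbed: 0.186 × 2.617×10⁻⁵ = 4.868×10⁻⁶ mol.
Product: Φ × n_abs = 0.301 × 4.868×10⁻⁶ = 1.465×10⁻⁶ mol.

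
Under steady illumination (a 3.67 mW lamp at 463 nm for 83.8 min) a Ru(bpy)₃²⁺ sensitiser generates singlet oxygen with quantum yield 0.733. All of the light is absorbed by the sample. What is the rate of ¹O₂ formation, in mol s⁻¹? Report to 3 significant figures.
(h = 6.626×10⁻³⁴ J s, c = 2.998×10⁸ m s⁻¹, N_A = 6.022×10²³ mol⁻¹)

1.04×10⁻⁸ mol s⁻¹

Photon energy at 463 nm: hc/λ = (6.626×10⁻³⁴)(2.998×10⁸)/(463×10⁻⁹) = 4.290×10⁻¹⁹ J.
Energy delivered: (3.67 mW)(5028 s) = 18.45 J.
Photons incident: 18.45 / 4.290×10⁻¹⁹ = 4.301×10¹⁹, i.e. 4.301×10¹⁹/6.022×10²³ = 7.142×10⁻⁵ mol.
Product formed: 0.733 × 7.142×10⁻⁵ = 5.235×10⁻⁵ mol.
Rate: 5.235×10⁻⁵ / 5028 s = 1.04×10⁻⁸ mol s⁻¹.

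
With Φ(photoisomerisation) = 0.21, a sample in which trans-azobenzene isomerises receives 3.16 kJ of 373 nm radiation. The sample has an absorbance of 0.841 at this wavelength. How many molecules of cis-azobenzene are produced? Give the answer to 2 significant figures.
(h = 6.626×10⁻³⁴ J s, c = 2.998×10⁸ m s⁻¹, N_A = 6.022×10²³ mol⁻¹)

1.1×10²¹ molecules

Photon energy at 373 nm: hc/λ = (6.626×10⁻³⁴)(2.998×10⁸)/(373×10⁻⁹) = 5.326×10⁻¹⁹ J.
Incident energy: 3.16 kJ = 3160 J.
Photons incident: 3160 / 5.326×10⁻¹⁹ = 5.933×10²¹, i.e. 5.933×10²¹/6.022×10²³ = 0.009852 mol.
Fraction absorbed: 1 − 10^(−0.841) = 0.8558.
Photons absorbed: 0.8558 × 0.009852 = 0.008431 mol.
Product: Φ × n_abs = 0.21 × 0.008431 = 0.001771 mol.
As a count: 0.001771 × 6.022×10²³ = 1.1×10²¹.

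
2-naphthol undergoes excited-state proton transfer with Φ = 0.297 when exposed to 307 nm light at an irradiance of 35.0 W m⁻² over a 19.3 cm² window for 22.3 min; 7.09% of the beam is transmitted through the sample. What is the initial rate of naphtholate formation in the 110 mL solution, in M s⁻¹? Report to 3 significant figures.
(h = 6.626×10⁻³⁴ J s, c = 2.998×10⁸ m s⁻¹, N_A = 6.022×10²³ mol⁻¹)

Photon energy at 307 nm: hc/λ = (6.626×10⁻³⁴)(2.998×10⁸)/(307×10⁻⁹) = 6.471×10⁻¹⁹ J.
Energy delivered: (35.0 W m⁻²)(19.3×10⁻⁴ m²)(1338 s) = 90.38 J.
Photons incident: 90.38 / 6.471×10⁻¹⁹ = 1.397×10²⁰, i.e. 1.397×10²⁰/6.022×10²³ = 2.320×10⁻⁴ mol.
Fraction absorbed: 1 − 7.09/100 = 0.9291.
Photons absorbed: 0.9291 × 2.320×10⁻⁴ = 2.156×10⁻⁴ mol.
Product formed: 0.297 × 2.156×10⁻⁴ = 6.403×10⁻⁵ mol.
Rate: 6.403×10⁻⁵ mol / (1338 s × 0.11 L) = 4.35×10⁻⁷ M s⁻¹.

4.35×10⁻⁷ M s⁻¹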